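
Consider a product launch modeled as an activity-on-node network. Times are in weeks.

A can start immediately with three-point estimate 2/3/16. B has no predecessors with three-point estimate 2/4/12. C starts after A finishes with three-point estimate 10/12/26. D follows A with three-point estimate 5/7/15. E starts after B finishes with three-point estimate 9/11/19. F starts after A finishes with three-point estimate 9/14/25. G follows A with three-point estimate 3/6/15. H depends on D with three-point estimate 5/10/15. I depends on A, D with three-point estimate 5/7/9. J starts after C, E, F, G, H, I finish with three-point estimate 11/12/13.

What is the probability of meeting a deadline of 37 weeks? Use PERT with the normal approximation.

0.726

te_A = (2 + 4·3 + 16)/6 = 30/6 = 5; σ²_A = ((16−2)/6)² = 5.444
te_B = (2 + 4·4 + 12)/6 = 30/6 = 5; σ²_B = ((12−2)/6)² = 2.778
te_C = (10 + 4·12 + 26)/6 = 84/6 = 14; σ²_C = ((26−10)/6)² = 7.111
te_D = (5 + 4·7 + 15)/6 = 48/6 = 8; σ²_D = ((15−5)/6)² = 2.778
te_E = (9 + 4·11 + 19)/6 = 72/6 = 12; σ²_E = ((19−9)/6)² = 2.778
te_F = (9 + 4·14 + 25)/6 = 90/6 = 15; σ²_F = ((25−9)/6)² = 7.111
te_G = (3 + 4·6 + 15)/6 = 42/6 = 7; σ²_G = ((15−3)/6)² = 4.000
te_H = (5 + 4·10 + 15)/6 = 60/6 = 10; σ²_H = ((15−5)/6)² = 2.778
te_I = (5 + 4·7 + 9)/6 = 42/6 = 7; σ²_I = ((9−5)/6)² = 0.444
te_J = (11 + 4·12 + 13)/6 = 72/6 = 12; σ²_J = ((13−11)/6)² = 0.111

Forward pass:
ES_A = 0; EF_A = 5
ES_B = 0; EF_B = 5
ES_C = 5; EF_C = 5+14 = 19
ES_D = 5; EF_D = 5+8 = 13
ES_E = 5; EF_E = 5+12 = 17
ES_F = 5; EF_F = 5+15 = 20
ES_G = 5; EF_G = 5+7 = 12
ES_H = 13; EF_H = 13+10 = 23
ES_I = max(EF_A=5, EF_D=13) = 13; EF_I = 13+7 = 20
ES_J = max(EF_C=19, EF_E=17, EF_F=20, EF_G=12, EF_H=23, EF_I=20) = 23; EF_J = 23+12 = 35
Expected project duration μ = 35 weeks. Critical path: A → D → H → J.

Variance along critical path = 5.444 + 2.778 + 2.778 + 0.111 = 11.111; σ = √11.111 = 3.333 weeks.
Z = (37 − 35) / 3.333 = 0.600
P(T ≤ 37) = Φ(0.600) ≈ 0.726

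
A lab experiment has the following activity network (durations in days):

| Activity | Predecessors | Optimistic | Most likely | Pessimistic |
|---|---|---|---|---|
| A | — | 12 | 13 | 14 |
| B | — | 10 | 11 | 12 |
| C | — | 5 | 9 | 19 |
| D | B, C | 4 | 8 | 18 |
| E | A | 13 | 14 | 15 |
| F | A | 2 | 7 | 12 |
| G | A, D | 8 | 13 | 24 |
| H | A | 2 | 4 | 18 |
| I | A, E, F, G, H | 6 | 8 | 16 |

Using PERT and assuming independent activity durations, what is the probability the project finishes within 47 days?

te_A = (12 + 4·13 + 14)/6 = 78/6 = 13; σ²_A = ((14−12)/6)² = 0.111
te_B = (10 + 4·11 + 12)/6 = 66/6 = 11; σ²_B = ((12−10)/6)² = 0.111
te_C = (5 + 4·9 + 19)/6 = 60/6 = 10; σ²_C = ((19−5)/6)² = 5.444
te_D = (4 + 4·8 + 18)/6 = 54/6 = 9; σ²_D = ((18−4)/6)² = 5.444
te_E = (13 + 4·14 + 15)/6 = 84/6 = 14; σ²_E = ((15−13)/6)² = 0.111
te_F = (2 + 4·7 + 12)/6 = 42/6 = 7; σ²_F = ((12−2)/6)² = 2.778
te_G = (8 + 4·13 + 24)/6 = 84/6 = 14; σ²_G = ((24−8)/6)² = 7.111
te_H = (2 + 4·4 + 18)/6 = 36/6 = 6; σ²_H = ((18−2)/6)² = 7.111
te_I = (6 + 4·8 + 16)/6 = 54/6 = 9; σ²_I = ((16−6)/6)² = 2.778

Forward pass:
ES_A = 0; EF_A = 13
ES_B = 0; EF_B = 11
ES_C = 0; EF_C = 10
ES_D = max(EF_B=11, EF_C=10) = 11; EF_D = 11+9 = 20
ES_E = 13; EF_E = 13+14 = 27
ES_F = 13; EF_F = 13+7 = 20
ES_G = max(EF_A=13, EF_D=20) = 20; EF_G = 20+14 = 34
ES_H = 13; EF_H = 13+6 = 19
ES_I = max(EF_A=13, EF_E=27, EF_F=20, EF_G=34, EF_H=19) = 34; EF_I = 34+9 = 43
Expected project duration μ = 43 days. Critical path: B → D → G → I.

Variance along critical path = 0.111 + 5.444 + 7.111 + 2.778 = 15.444; σ = √15.444 = 3.930 days.
Z = (47 − 43) / 3.930 = 1.018
P(T ≤ 47) = Φ(1.018) ≈ 0.846

0.846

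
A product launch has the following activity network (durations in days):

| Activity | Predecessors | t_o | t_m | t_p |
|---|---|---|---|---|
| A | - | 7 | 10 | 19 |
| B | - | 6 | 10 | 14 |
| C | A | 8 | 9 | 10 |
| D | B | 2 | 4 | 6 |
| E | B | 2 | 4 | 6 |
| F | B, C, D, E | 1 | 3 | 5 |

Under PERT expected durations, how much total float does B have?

6 days

te_A = (7 + 4·10 + 19)/6 = 66/6 = 11
te_B = (6 + 4·10 + 14)/6 = 60/6 = 10
te_C = (8 + 4·9 + 10)/6 = 54/6 = 9
te_D = (2 + 4·4 + 6)/6 = 24/6 = 4
te_E = (2 + 4·4 + 6)/6 = 24/6 = 4
te_F = (1 + 4·3 + 5)/6 = 18/6 = 3

Forward pass:
ES_A = 0; EF_A = 11
ES_B = 0; EF_B = 10
ES_C = 11; EF_C = 11+9 = 20
ES_D = 10; EF_D = 10+4 = 14
ES_E = 10; EF_E = 10+4 = 14
ES_F = max(EF_B=10, EF_C=20, EF_D=14, EF_E=14) = 20; EF_F = 20+3 = 23
Expected project duration μ = 23 days. Critical path: A → C → F.

Backward pass:
LF_F = 23; LS_F = 23−3 = 20
LF_E = LS_F = 20; LS_E = 20−4 = 16
LF_D = LS_F = 20; LS_D = 20−4 = 16
LF_C = LS_F = 20; LS_C = 20−9 = 11
LF_B = min(LS_D=16, LS_E=16, LS_F=20) = 16; LS_B = 16−10 = 6
LF_A = LS_C = 11; LS_A = 11−11 = 0
Slack_B = LS_B − ES_B = 6 − 0 = 6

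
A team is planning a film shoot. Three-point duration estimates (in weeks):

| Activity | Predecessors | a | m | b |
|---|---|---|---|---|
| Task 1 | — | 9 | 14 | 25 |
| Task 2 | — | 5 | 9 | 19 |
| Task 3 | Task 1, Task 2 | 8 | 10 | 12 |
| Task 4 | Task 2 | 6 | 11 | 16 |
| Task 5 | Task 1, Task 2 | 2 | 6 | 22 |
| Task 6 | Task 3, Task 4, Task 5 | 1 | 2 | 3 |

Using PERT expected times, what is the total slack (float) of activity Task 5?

2 weeks

te_Task 1 = (9 + 4·14 + 25)/6 = 90/6 = 15
te_Task 2 = (5 + 4·9 + 19)/6 = 60/6 = 10
te_Task 3 = (8 + 4·10 + 12)/6 = 60/6 = 10
te_Task 4 = (6 + 4·11 + 16)/6 = 66/6 = 11
te_Task 5 = (2 + 4·6 + 22)/6 = 48/6 = 8
te_Task 6 = (1 + 4·2 + 3)/6 = 12/6 = 2

Forward pass:
ES_Task 1 = 0; EF_Task 1 = 15
ES_Task 2 = 0; EF_Task 2 = 10
ES_Task 3 = max(EF_Task 1=15, EF_Task 2=10) = 15; EF_Task 3 = 15+10 = 25
ES_Task 4 = 10; EF_Task 4 = 10+11 = 21
ES_Task 5 = max(EF_Task 1=15, EF_Task 2=10) = 15; EF_Task 5 = 15+8 = 23
ES_Task 6 = max(EF_Task 3=25, EF_Task 4=21, EF_Task 5=23) = 25; EF_Task 6 = 25+2 = 27
Expected project duration μ = 27 weeks. Critical path: Task 1 → Task 3 → Task 6.

Backward pass:
LF_Task 6 = 27; LS_Task 6 = 27−2 = 25
LF_Task 5 = LS_Task 6 = 25; LS_Task 5 = 25−8 = 17
LF_Task 4 = LS_Task 6 = 25; LS_Task 4 = 25−11 = 14
LF_Task 3 = LS_Task 6 = 25; LS_Task 3 = 25−10 = 15
LF_Task 2 = min(LS_Task 3=15, LS_Task 4=14, LS_Task 5=17) = 14; LS_Task 2 = 14−10 = 4
LF_Task 1 = min(LS_Task 3=15, LS_Task 5=17) = 15; LS_Task 1 = 15−15 = 0
Slack_Task 5 = LS_Task 5 − ES_Task 5 = 17 − 15 = 2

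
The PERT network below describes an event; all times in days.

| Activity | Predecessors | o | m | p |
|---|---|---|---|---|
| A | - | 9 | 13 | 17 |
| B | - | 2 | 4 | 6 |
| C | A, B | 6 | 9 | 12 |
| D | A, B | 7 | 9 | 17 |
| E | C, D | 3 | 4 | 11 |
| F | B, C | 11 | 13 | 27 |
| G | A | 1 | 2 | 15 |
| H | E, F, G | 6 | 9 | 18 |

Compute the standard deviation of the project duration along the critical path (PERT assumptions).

te_A = (9 + 4·13 + 17)/6 = 78/6 = 13; σ²_A = ((17−9)/6)² = 1.778
te_B = (2 + 4·4 + 6)/6 = 24/6 = 4; σ²_B = ((6−2)/6)² = 0.444
te_C = (6 + 4·9 + 12)/6 = 54/6 = 9; σ²_C = ((12−6)/6)² = 1.000
te_D = (7 + 4·9 + 17)/6 = 60/6 = 10; σ²_D = ((17−7)/6)² = 2.778
te_E = (3 + 4·4 + 11)/6 = 30/6 = 5; σ²_E = ((11−3)/6)² = 1.778
te_F = (11 + 4·13 + 27)/6 = 90/6 = 15; σ²_F = ((27−11)/6)² = 7.111
te_G = (1 + 4·2 + 15)/6 = 24/6 = 4; σ²_G = ((15−1)/6)² = 5.444
te_H = (6 + 4·9 + 18)/6 = 60/6 = 10; σ²_H = ((18−6)/6)² = 4.000

Forward pass:
ES_A = 0; EF_A = 13
ES_B = 0; EF_B = 4
ES_C = max(EF_A=13, EF_B=4) = 13; EF_C = 13+9 = 22
ES_D = max(EF_A=13, EF_B=4) = 13; EF_D = 13+10 = 23
ES_E = max(EF_C=22, EF_D=23) = 23; EF_E = 23+5 = 28
ES_F = max(EF_B=4, EF_C=22) = 22; EF_F = 22+15 = 37
ES_G = 13; EF_G = 13+4 = 17
ES_H = max(EF_E=28, EF_F=37, EF_G=17) = 37; EF_H = 37+10 = 47
Expected project duration μ = 47 days. Critical path: A → C → F → H.

Variance along critical path = 1.778 + 1.000 + 7.111 + 4.000 = 13.889
σ = √13.889 = 3.727 days

3.73 days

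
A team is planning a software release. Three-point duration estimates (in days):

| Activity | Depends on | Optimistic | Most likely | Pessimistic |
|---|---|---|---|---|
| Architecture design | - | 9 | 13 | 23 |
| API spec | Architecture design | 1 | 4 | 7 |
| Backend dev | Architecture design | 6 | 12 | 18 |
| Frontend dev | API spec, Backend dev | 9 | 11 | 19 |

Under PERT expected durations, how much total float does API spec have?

8 days

te_Architecture design = (9 + 4·13 + 23)/6 = 84/6 = 14
te_API spec = (1 + 4·4 + 7)/6 = 24/6 = 4
te_Backend dev = (6 + 4·12 + 18)/6 = 72/6 = 12
te_Frontend dev = (9 + 4·11 + 19)/6 = 72/6 = 12

Forward pass:
ES_Architecture design = 0; EF_Architecture design = 14
ES_API spec = 14; EF_API spec = 14+4 = 18
ES_Backend dev = 14; EF_Backend dev = 14+12 = 26
ES_Frontend dev = max(EF_API spec=18, EF_Backend dev=26) = 26; EF_Frontend dev = 26+12 = 38
Expected project duration μ = 38 days. Critical path: Architecture design → Backend dev → Frontend dev.

Backward pass:
LF_Frontend dev = 38; LS_Frontend dev = 38−12 = 26
LF_Backend dev = LS_Frontend dev = 26; LS_Backend dev = 26−12 = 14
LF_API spec = LS_Frontend dev = 26; LS_API spec = 26−4 = 22
LF_Architecture design = min(LS_API spec=22, LS_Backend dev=14) = 14; LS_Architecture design = 14−14 = 0
Slack_API spec = LS_API spec − ES_API spec = 22 − 14 = 8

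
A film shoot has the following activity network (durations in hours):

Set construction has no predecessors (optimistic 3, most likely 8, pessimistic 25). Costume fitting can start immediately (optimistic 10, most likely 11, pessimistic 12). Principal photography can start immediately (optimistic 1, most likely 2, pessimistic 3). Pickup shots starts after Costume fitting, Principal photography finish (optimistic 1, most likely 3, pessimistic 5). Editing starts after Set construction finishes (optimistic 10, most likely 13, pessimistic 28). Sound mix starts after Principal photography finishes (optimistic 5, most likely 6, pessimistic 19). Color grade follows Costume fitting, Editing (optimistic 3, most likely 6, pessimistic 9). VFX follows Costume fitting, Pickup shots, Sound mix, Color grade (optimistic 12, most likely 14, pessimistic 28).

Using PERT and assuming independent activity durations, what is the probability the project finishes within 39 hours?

0.074

te_Set construction = (3 + 4·8 + 25)/6 = 60/6 = 10; σ²_Set construction = ((25−3)/6)² = 13.444
te_Costume fitting = (10 + 4·11 + 12)/6 = 66/6 = 11; σ²_Costume fitting = ((12−10)/6)² = 0.111
te_Principal photography = (1 + 4·2 + 3)/6 = 12/6 = 2; σ²_Principal photography = ((3−1)/6)² = 0.111
te_Pickup shots = (1 + 4·3 + 5)/6 = 18/6 = 3; σ²_Pickup shots = ((5−1)/6)² = 0.444
te_Editing = (10 + 4·13 + 28)/6 = 90/6 = 15; σ²_Editing = ((28−10)/6)² = 9.000
te_Sound mix = (5 + 4·6 + 19)/6 = 48/6 = 8; σ²_Sound mix = ((19−5)/6)² = 5.444
te_Color grade = (3 + 4·6 + 9)/6 = 36/6 = 6; σ²_Color grade = ((9−3)/6)² = 1.000
te_VFX = (12 + 4·14 + 28)/6 = 96/6 = 16; σ²_VFX = ((28−12)/6)² = 7.111

Forward pass:
ES_Set construction = 0; EF_Set construction = 10
ES_Costume fitting = 0; EF_Costume fitting = 11
ES_Principal photography = 0; EF_Principal photography = 2
ES_Pickup shots = max(EF_Costume fitting=11, EF_Principal photography=2) = 11; EF_Pickup shots = 11+3 = 14
ES_Editing = 10; EF_Editing = 10+15 = 25
ES_Sound mix = 2; EF_Sound mix = 2+8 = 10
ES_Color grade = max(EF_Costume fitting=11, EF_Editing=25) = 25; EF_Color grade = 25+6 = 31
ES_VFX = max(EF_Costume fitting=11, EF_Pickup shots=14, EF_Sound mix=10, EF_Color grade=31) = 31; EF_VFX = 31+16 = 47
Expected project duration μ = 47 hours. Critical path: Set construction → Editing → Color grade → VFX.

Variance along critical path = 13.444 + 9.000 + 1.000 + 7.111 = 30.556; σ = √30.556 = 5.528 hours.
Z = (39 − 47) / 5.528 = -1.447
P(T ≤ 39) = Φ(-1.447) ≈ 0.074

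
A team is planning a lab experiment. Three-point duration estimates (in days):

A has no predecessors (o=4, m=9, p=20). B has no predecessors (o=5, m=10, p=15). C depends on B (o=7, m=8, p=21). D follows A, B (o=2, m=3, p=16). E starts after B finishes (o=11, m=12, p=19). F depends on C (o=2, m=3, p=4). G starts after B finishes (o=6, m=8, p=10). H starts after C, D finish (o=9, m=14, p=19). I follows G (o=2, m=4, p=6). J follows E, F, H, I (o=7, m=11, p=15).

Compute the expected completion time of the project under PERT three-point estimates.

45 days

te_A = (4 + 4·9 + 20)/6 = 60/6 = 10
te_B = (5 + 4·10 + 15)/6 = 60/6 = 10
te_C = (7 + 4·8 + 21)/6 = 60/6 = 10
te_D = (2 + 4·3 + 16)/6 = 30/6 = 5
te_E = (11 + 4·12 + 19)/6 = 78/6 = 13
te_F = (2 + 4·3 + 4)/6 = 18/6 = 3
te_G = (6 + 4·8 + 10)/6 = 48/6 = 8
te_H = (9 + 4·14 + 19)/6 = 84/6 = 14
te_I = (2 + 4·4 + 6)/6 = 24/6 = 4
te_J = (7 + 4·11 + 15)/6 = 66/6 = 11

Forward pass:
ES_A = 0; EF_A = 10
ES_B = 0; EF_B = 10
ES_C = 10; EF_C = 10+10 = 20
ES_D = max(EF_A=10, EF_B=10) = 10; EF_D = 10+5 = 15
ES_E = 10; EF_E = 10+13 = 23
ES_F = 20; EF_F = 20+3 = 23
ES_G = 10; EF_G = 10+8 = 18
ES_H = max(EF_C=20, EF_D=15) = 20; EF_H = 20+14 = 34
ES_I = 18; EF_I = 18+4 = 22
ES_J = max(EF_E=23, EF_F=23, EF_H=34, EF_I=22) = 34; EF_J = 34+11 = 45
Expected project duration μ = 45 days. Critical path: B → C → H → J.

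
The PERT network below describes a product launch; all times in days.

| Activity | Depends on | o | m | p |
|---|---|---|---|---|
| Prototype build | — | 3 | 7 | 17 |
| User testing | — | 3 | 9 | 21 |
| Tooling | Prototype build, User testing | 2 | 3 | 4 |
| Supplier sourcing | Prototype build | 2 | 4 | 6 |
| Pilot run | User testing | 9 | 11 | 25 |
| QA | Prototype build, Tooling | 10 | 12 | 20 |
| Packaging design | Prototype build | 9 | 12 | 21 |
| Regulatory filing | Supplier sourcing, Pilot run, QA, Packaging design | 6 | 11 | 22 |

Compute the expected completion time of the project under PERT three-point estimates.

te_Prototype build = (3 + 4·7 + 17)/6 = 48/6 = 8
te_User testing = (3 + 4·9 + 21)/6 = 60/6 = 10
te_Tooling = (2 + 4·3 + 4)/6 = 18/6 = 3
te_Supplier sourcing = (2 + 4·4 + 6)/6 = 24/6 = 4
te_Pilot run = (9 + 4·11 + 25)/6 = 78/6 = 13
te_QA = (10 + 4·12 + 20)/6 = 78/6 = 13
te_Packaging design = (9 + 4·12 + 21)/6 = 78/6 = 13
te_Regulatory filing = (6 + 4·11 + 22)/6 = 72/6 = 12

Forward pass:
ES_Prototype build = 0; EF_Prototype build = 8
ES_User testing = 0; EF_User testing = 10
ES_Tooling = max(EF_Prototype build=8, EF_User testing=10) = 10; EF_Tooling = 10+3 = 13
ES_Supplier sourcing = 8; EF_Supplier sourcing = 8+4 = 12
ES_Pilot run = 10; EF_Pilot run = 10+13 = 23
ES_QA = max(EF_Prototype build=8, EF_Tooling=13) = 13; EF_QA = 13+13 = 26
ES_Packaging design = 8; EF_Packaging design = 8+13 = 21
ES_Regulatory filing = max(EF_Supplier sourcing=12, EF_Pilot run=23, EF_QA=26, EF_Packaging design=21) = 26; EF_Regulatory filing = 26+12 = 38
Expected project duration μ = 38 days. Critical path: User testing → Tooling → QA → Regulatory filing.

38 days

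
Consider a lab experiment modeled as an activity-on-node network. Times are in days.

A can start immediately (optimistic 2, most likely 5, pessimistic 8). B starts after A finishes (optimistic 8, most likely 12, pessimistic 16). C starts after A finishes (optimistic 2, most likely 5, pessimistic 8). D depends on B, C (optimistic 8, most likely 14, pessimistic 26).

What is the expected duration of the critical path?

32 days

te_A = (2 + 4·5 + 8)/6 = 30/6 = 5
te_B = (8 + 4·12 + 16)/6 = 72/6 = 12
te_C = (2 + 4·5 + 8)/6 = 30/6 = 5
te_D = (8 + 4·14 + 26)/6 = 90/6 = 15

Forward pass:
ES_A = 0; EF_A = 5
ES_B = 5; EF_B = 5+12 = 17
ES_C = 5; EF_C = 5+5 = 10
ES_D = max(EF_B=17, EF_C=10) = 17; EF_D = 17+15 = 32
Expected project duration μ = 32 days. Critical path: A → B → D.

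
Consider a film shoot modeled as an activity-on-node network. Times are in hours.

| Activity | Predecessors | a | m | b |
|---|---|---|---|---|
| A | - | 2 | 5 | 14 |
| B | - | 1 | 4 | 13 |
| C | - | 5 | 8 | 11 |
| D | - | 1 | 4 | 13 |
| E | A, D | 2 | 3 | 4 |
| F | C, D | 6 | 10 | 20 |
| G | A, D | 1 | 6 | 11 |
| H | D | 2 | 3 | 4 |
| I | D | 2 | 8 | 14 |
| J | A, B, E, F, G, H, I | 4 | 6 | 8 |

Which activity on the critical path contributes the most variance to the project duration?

te_A = (2 + 4·5 + 14)/6 = 36/6 = 6; σ²_A = ((14−2)/6)² = 4.000
te_B = (1 + 4·4 + 13)/6 = 30/6 = 5; σ²_B = ((13−1)/6)² = 4.000
te_C = (5 + 4·8 + 11)/6 = 48/6 = 8; σ²_C = ((11−5)/6)² = 1.000
te_D = (1 + 4·4 + 13)/6 = 30/6 = 5; σ²_D = ((13−1)/6)² = 4.000
te_E = (2 + 4·3 + 4)/6 = 18/6 = 3; σ²_E = ((4−2)/6)² = 0.111
te_F = (6 + 4·10 + 20)/6 = 66/6 = 11; σ²_F = ((20−6)/6)² = 5.444
te_G = (1 + 4·6 + 11)/6 = 36/6 = 6; σ²_G = ((11−1)/6)² = 2.778
te_H = (2 + 4·3 + 4)/6 = 18/6 = 3; σ²_H = ((4−2)/6)² = 0.111
te_I = (2 + 4·8 + 14)/6 = 48/6 = 8; σ²_I = ((14−2)/6)² = 4.000
te_J = (4 + 4·6 + 8)/6 = 36/6 = 6; σ²_J = ((8−4)/6)² = 0.444

Forward pass:
ES_A = 0; EF_A = 6
ES_B = 0; EF_B = 5
ES_C = 0; EF_C = 8
ES_D = 0; EF_D = 5
ES_E = max(EF_A=6, EF_D=5) = 6; EF_E = 6+3 = 9
ES_F = max(EF_C=8, EF_D=5) = 8; EF_F = 8+11 = 19
ES_G = max(EF_A=6, EF_D=5) = 6; EF_G = 6+6 = 12
ES_H = 5; EF_H = 5+3 = 8
ES_I = 5; EF_I = 5+8 = 13
ES_J = max(EF_A=6, EF_B=5, EF_E=9, EF_F=19, EF_G=12, EF_H=8, EF_I=13) = 19; EF_J = 19+6 = 25
Expected project duration μ = 25 hours. Critical path: C → F → J.

Variances on critical path: σ²_C=1.000, σ²_F=5.444, σ²_J=0.444.
Largest is σ²_F = 5.444.

F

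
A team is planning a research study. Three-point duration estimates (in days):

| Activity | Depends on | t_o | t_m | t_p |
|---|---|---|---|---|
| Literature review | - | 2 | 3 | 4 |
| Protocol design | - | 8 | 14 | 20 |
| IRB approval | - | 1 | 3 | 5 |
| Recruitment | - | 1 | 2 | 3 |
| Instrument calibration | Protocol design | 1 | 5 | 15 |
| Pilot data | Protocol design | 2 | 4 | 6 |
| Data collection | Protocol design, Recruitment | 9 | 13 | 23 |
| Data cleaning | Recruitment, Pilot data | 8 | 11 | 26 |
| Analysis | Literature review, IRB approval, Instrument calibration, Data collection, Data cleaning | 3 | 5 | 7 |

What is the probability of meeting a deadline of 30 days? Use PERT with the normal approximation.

0.054

te_Literature review = (2 + 4·3 + 4)/6 = 18/6 = 3; σ²_Literature review = ((4−2)/6)² = 0.111
te_Protocol design = (8 + 4·14 + 20)/6 = 84/6 = 14; σ²_Protocol design = ((20−8)/6)² = 4.000
te_IRB approval = (1 + 4·3 + 5)/6 = 18/6 = 3; σ²_IRB approval = ((5−1)/6)² = 0.444
te_Recruitment = (1 + 4·2 + 3)/6 = 12/6 = 2; σ²_Recruitment = ((3−1)/6)² = 0.111
te_Instrument calibration = (1 + 4·5 + 15)/6 = 36/6 = 6; σ²_Instrument calibration = ((15−1)/6)² = 5.444
te_Pilot data = (2 + 4·4 + 6)/6 = 24/6 = 4; σ²_Pilot data = ((6−2)/6)² = 0.444
te_Data collection = (9 + 4·13 + 23)/6 = 84/6 = 14; σ²_Data collection = ((23−9)/6)² = 5.444
te_Data cleaning = (8 + 4·11 + 26)/6 = 78/6 = 13; σ²_Data cleaning = ((26−8)/6)² = 9.000
te_Analysis = (3 + 4·5 + 7)/6 = 30/6 = 5; σ²_Analysis = ((7−3)/6)² = 0.444

Forward pass:
ES_Literature review = 0; EF_Literature review = 3
ES_Protocol design = 0; EF_Protocol design = 14
ES_IRB approval = 0; EF_IRB approval = 3
ES_Recruitment = 0; EF_Recruitment = 2
ES_Instrument calibration = 14; EF_Instrument calibration = 14+6 = 20
ES_Pilot data = 14; EF_Pilot data = 14+4 = 18
ES_Data collection = max(EF_Protocol design=14, EF_Recruitment=2) = 14; EF_Data collection = 14+14 = 28
ES_Data cleaning = max(EF_Recruitment=2, EF_Pilot data=18) = 18; EF_Data cleaning = 18+13 = 31
ES_Analysis = max(EF_Literature review=3, EF_IRB approval=3, EF_Instrument calibration=20, EF_Data collection=28, EF_Data cleaning=31) = 31; EF_Analysis = 31+5 = 36
Expected project duration μ = 36 days. Critical path: Protocol design → Pilot data → Data cleaning → Analysis.

Variance along critical path = 4.000 + 0.444 + 9.000 + 0.444 = 13.889; σ = √13.889 = 3.727 days.
Z = (30 − 36) / 3.727 = -1.610
P(T ≤ 30) = Φ(-1.610) ≈ 0.054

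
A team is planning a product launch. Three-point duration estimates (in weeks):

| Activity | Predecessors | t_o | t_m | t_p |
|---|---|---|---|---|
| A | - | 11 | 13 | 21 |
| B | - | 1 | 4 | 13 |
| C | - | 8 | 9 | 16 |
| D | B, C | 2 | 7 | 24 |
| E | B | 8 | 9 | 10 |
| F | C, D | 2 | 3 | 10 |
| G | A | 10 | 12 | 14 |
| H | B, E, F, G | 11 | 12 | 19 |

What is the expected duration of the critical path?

te_A = (11 + 4·13 + 21)/6 = 84/6 = 14
te_B = (1 + 4·4 + 13)/6 = 30/6 = 5
te_C = (8 + 4·9 + 16)/6 = 60/6 = 10
te_D = (2 + 4·7 + 24)/6 = 54/6 = 9
te_E = (8 + 4·9 + 10)/6 = 54/6 = 9
te_F = (2 + 4·3 + 10)/6 = 24/6 = 4
te_G = (10 + 4·12 + 14)/6 = 72/6 = 12
te_H = (11 + 4·12 + 19)/6 = 78/6 = 13

Forward pass:
ES_A = 0; EF_A = 14
ES_B = 0; EF_B = 5
ES_C = 0; EF_C = 10
ES_D = max(EF_B=5, EF_C=10) = 10; EF_D = 10+9 = 19
ES_E = 5; EF_E = 5+9 = 14
ES_F = max(EF_C=10, EF_D=19) = 19; EF_F = 19+4 = 23
ES_G = 14; EF_G = 14+12 = 26
ES_H = max(EF_B=5, EF_E=14, EF_F=23, EF_G=26) = 26; EF_H = 26+13 = 39
Expected project duration μ = 39 weeks. Critical path: A → G → H.

39 weeks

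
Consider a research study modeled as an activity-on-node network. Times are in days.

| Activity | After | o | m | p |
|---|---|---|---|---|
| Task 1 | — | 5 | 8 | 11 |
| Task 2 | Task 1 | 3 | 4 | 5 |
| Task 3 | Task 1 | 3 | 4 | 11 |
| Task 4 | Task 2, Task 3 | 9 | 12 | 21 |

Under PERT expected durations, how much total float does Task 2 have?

te_Task 1 = (5 + 4·8 + 11)/6 = 48/6 = 8
te_Task 2 = (3 + 4·4 + 5)/6 = 24/6 = 4
te_Task 3 = (3 + 4·4 + 11)/6 = 30/6 = 5
te_Task 4 = (9 + 4·12 + 21)/6 = 78/6 = 13

Forward pass:
ES_Task 1 = 0; EF_Task 1 = 8
ES_Task 2 = 8; EF_Task 2 = 8+4 = 12
ES_Task 3 = 8; EF_Task 3 = 8+5 = 13
ES_Task 4 = max(EF_Task 2=12, EF_Task 3=13) = 13; EF_Task 4 = 13+13 = 26
Expected project duration μ = 26 days. Critical path: Task 1 → Task 3 → Task 4.

Backward pass:
LF_Task 4 = 26; LS_Task 4 = 26−13 = 13
LF_Task 3 = LS_Task 4 = 13; LS_Task 3 = 13−5 = 8
LF_Task 2 = LS_Task 4 = 13; LS_Task 2 = 13−4 = 9
LF_Task 1 = min(LS_Task 2=9, LS_Task 3=8) = 8; LS_Task 1 = 8−8 = 0
Slack_Task 2 = LS_Task 2 − ES_Task 2 = 9 − 8 = 1

1 days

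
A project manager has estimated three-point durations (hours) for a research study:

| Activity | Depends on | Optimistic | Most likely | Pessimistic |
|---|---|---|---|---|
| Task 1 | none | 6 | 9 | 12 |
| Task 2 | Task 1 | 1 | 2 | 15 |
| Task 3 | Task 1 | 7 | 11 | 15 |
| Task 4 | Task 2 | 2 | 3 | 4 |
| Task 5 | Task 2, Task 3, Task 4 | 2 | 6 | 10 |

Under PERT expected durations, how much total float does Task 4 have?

4 hours

te_Task 1 = (6 + 4·9 + 12)/6 = 54/6 = 9
te_Task 2 = (1 + 4·2 + 15)/6 = 24/6 = 4
te_Task 3 = (7 + 4·11 + 15)/6 = 66/6 = 11
te_Task 4 = (2 + 4·3 + 4)/6 = 18/6 = 3
te_Task 5 = (2 + 4·6 + 10)/6 = 36/6 = 6

Forward pass:
ES_Task 1 = 0; EF_Task 1 = 9
ES_Task 2 = 9; EF_Task 2 = 9+4 = 13
ES_Task 3 = 9; EF_Task 3 = 9+11 = 20
ES_Task 4 = 13; EF_Task 4 = 13+3 = 16
ES_Task 5 = max(EF_Task 2=13, EF_Task 3=20, EF_Task 4=16) = 20; EF_Task 5 = 20+6 = 26
Expected project duration μ = 26 hours. Critical path: Task 1 → Task 3 → Task 5.

Backward pass:
LF_Task 5 = 26; LS_Task 5 = 26−6 = 20
LF_Task 4 = LS_Task 5 = 20; LS_Task 4 = 20−3 = 17
LF_Task 3 = LS_Task 5 = 20; LS_Task 3 = 20−11 = 9
LF_Task 2 = min(LS_Task 4=17, LS_Task 5=20) = 17; LS_Task 2 = 17−4 = 13
LF_Task 1 = min(LS_Task 2=13, LS_Task 3=9) = 9; LS_Task 1 = 9−9 = 0
Slack_Task 4 = LS_Task 4 − ES_Task 4 = 17 − 13 = 4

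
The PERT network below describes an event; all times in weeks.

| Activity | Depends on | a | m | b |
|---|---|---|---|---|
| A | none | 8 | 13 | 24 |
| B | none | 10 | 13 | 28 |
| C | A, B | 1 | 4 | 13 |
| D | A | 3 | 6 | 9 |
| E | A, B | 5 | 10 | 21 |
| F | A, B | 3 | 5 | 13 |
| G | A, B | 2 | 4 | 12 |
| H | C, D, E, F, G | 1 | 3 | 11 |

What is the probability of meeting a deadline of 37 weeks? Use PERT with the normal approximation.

0.946

te_A = (8 + 4·13 + 24)/6 = 84/6 = 14; σ²_A = ((24−8)/6)² = 7.111
te_B = (10 + 4·13 + 28)/6 = 90/6 = 15; σ²_B = ((28−10)/6)² = 9.000
te_C = (1 + 4·4 + 13)/6 = 30/6 = 5; σ²_C = ((13−1)/6)² = 4.000
te_D = (3 + 4·6 + 9)/6 = 36/6 = 6; σ²_D = ((9−3)/6)² = 1.000
te_E = (5 + 4·10 + 21)/6 = 66/6 = 11; σ²_E = ((21−5)/6)² = 7.111
te_F = (3 + 4·5 + 13)/6 = 36/6 = 6; σ²_F = ((13−3)/6)² = 2.778
te_G = (2 + 4·4 + 12)/6 = 30/6 = 5; σ²_G = ((12−2)/6)² = 2.778
te_H = (1 + 4·3 + 11)/6 = 24/6 = 4; σ²_H = ((11−1)/6)² = 2.778

Forward pass:
ES_A = 0; EF_A = 14
ES_B = 0; EF_B = 15
ES_C = max(EF_A=14, EF_B=15) = 15; EF_C = 15+5 = 20
ES_D = 14; EF_D = 14+6 = 20
ES_E = max(EF_A=14, EF_B=15) = 15; EF_E = 15+11 = 26
ES_F = max(EF_A=14, EF_B=15) = 15; EF_F = 15+6 = 21
ES_G = max(EF_A=14, EF_B=15) = 15; EF_G = 15+5 = 20
ES_H = max(EF_C=20, EF_D=20, EF_E=26, EF_F=21, EF_G=20) = 26; EF_H = 26+4 = 30
Expected project duration μ = 30 weeks. Critical path: B → E → H.

Variance along critical path = 9.000 + 7.111 + 2.778 = 18.889; σ = √18.889 = 4.346 weeks.
Z = (37 − 30) / 4.346 = 1.611
P(T ≤ 37) = Φ(1.611) ≈ 0.946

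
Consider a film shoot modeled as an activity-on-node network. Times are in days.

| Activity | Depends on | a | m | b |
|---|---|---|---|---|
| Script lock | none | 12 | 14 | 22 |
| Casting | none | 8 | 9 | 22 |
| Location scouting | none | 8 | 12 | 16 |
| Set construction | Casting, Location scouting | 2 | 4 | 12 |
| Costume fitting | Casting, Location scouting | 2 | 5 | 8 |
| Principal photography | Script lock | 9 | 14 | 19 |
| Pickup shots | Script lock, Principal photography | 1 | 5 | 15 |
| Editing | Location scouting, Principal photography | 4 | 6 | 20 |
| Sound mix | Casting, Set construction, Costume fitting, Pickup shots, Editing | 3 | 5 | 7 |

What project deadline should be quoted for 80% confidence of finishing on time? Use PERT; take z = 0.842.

te_Script lock = (12 + 4·14 + 22)/6 = 90/6 = 15; σ²_Script lock = ((22−12)/6)² = 2.778
te_Casting = (8 + 4·9 + 22)/6 = 66/6 = 11; σ²_Casting = ((22−8)/6)² = 5.444
te_Location scouting = (8 + 4·12 + 16)/6 = 72/6 = 12; σ²_Location scouting = ((16−8)/6)² = 1.778
te_Set construction = (2 + 4·4 + 12)/6 = 30/6 = 5; σ²_Set construction = ((12−2)/6)² = 2.778
te_Costume fitting = (2 + 4·5 + 8)/6 = 30/6 = 5; σ²_Costume fitting = ((8−2)/6)² = 1.000
te_Principal photography = (9 + 4·14 + 19)/6 = 84/6 = 14; σ²_Principal photography = ((19−9)/6)² = 2.778
te_Pickup shots = (1 + 4·5 + 15)/6 = 36/6 = 6; σ²_Pickup shots = ((15−1)/6)² = 5.444
te_Editing = (4 + 4·6 + 20)/6 = 48/6 = 8; σ²_Editing = ((20−4)/6)² = 7.111
te_Sound mix = (3 + 4·5 + 7)/6 = 30/6 = 5; σ²_Sound mix = ((7−3)/6)² = 0.444

Forward pass:
ES_Script lock = 0; EF_Script lock = 15
ES_Casting = 0; EF_Casting = 11
ES_Location scouting = 0; EF_Location scouting = 12
ES_Set construction = max(EF_Casting=11, EF_Location scouting=12) = 12; EF_Set construction = 12+5 = 17
ES_Costume fitting = max(EF_Casting=11, EF_Location scouting=12) = 12; EF_Costume fitting = 12+5 = 17
ES_Principal photography = 15; EF_Principal photography = 15+14 = 29
ES_Pickup shots = max(EF_Script lock=15, EF_Principal photography=29) = 29; EF_Pickup shots = 29+6 = 35
ES_Editing = max(EF_Location scouting=12, EF_Principal photography=29) = 29; EF_Editing = 29+8 = 37
ES_Sound mix = max(EF_Casting=11, EF_Set construction=17, EF_Costume fitting=17, EF_Pickup shots=35, EF_Editing=37) = 37; EF_Sound mix = 37+5 = 42
Expected project duration μ = 42 days. Critical path: Script lock → Principal photography → Editing → Sound mix.

Variance along critical path = 2.778 + 2.778 + 7.111 + 0.444 = 13.111; σ = 3.621 days.
D = μ + z·σ = 42 + 0.842·3.621 = 45.0 days

45.0 days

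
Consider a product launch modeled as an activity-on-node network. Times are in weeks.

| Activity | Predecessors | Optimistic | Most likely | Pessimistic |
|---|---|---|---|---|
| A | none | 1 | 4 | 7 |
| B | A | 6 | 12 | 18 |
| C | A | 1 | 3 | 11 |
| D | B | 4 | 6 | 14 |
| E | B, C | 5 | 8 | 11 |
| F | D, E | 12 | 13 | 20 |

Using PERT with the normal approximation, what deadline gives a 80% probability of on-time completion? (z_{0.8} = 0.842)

te_A = (1 + 4·4 + 7)/6 = 24/6 = 4; σ²_A = ((7−1)/6)² = 1.000
te_B = (6 + 4·12 + 18)/6 = 72/6 = 12; σ²_B = ((18−6)/6)² = 4.000
te_C = (1 + 4·3 + 11)/6 = 24/6 = 4; σ²_C = ((11−1)/6)² = 2.778
te_D = (4 + 4·6 + 14)/6 = 42/6 = 7; σ²_D = ((14−4)/6)² = 2.778
te_E = (5 + 4·8 + 11)/6 = 48/6 = 8; σ²_E = ((11−5)/6)² = 1.000
te_F = (12 + 4·13 + 20)/6 = 84/6 = 14; σ²_F = ((20−12)/6)² = 1.778

Forward pass:
ES_A = 0; EF_A = 4
ES_B = 4; EF_B = 4+12 = 16
ES_C = 4; EF_C = 4+4 = 8
ES_D = 16; EF_D = 16+7 = 23
ES_E = max(EF_B=16, EF_C=8) = 16; EF_E = 16+8 = 24
ES_F = max(EF_D=23, EF_E=24) = 24; EF_F = 24+14 = 38
Expected project duration μ = 38 weeks. Critical path: A → B → E → F.

Variance along critical path = 1.000 + 4.000 + 1.000 + 1.778 = 7.778; σ = 2.789 weeks.
D = μ + z·σ = 38 + 0.842·2.789 = 40.3 weeks

40.3 weeks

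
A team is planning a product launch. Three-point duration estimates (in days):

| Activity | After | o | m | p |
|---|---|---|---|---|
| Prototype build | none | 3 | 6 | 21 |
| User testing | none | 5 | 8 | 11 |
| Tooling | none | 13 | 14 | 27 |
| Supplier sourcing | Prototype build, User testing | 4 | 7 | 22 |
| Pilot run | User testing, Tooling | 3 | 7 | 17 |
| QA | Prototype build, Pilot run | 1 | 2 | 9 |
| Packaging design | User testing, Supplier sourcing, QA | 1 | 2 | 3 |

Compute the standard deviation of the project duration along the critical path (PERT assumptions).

te_Prototype build = (3 + 4·6 + 21)/6 = 48/6 = 8; σ²_Prototype build = ((21−3)/6)² = 9.000
te_User testing = (5 + 4·8 + 11)/6 = 48/6 = 8; σ²_User testing = ((11−5)/6)² = 1.000
te_Tooling = (13 + 4·14 + 27)/6 = 96/6 = 16; σ²_Tooling = ((27−13)/6)² = 5.444
te_Supplier sourcing = (4 + 4·7 + 22)/6 = 54/6 = 9; σ²_Supplier sourcing = ((22−4)/6)² = 9.000
te_Pilot run = (3 + 4·7 + 17)/6 = 48/6 = 8; σ²_Pilot run = ((17−3)/6)² = 5.444
te_QA = (1 + 4·2 + 9)/6 = 18/6 = 3; σ²_QA = ((9−1)/6)² = 1.778
te_Packaging design = (1 + 4·2 + 3)/6 = 12/6 = 2; σ²_Packaging design = ((3−1)/6)² = 0.111

Forward pass:
ES_Prototype build = 0; EF_Prototype build = 8
ES_User testing = 0; EF_User testing = 8
ES_Tooling = 0; EF_Tooling = 16
ES_Supplier sourcing = max(EF_Prototype build=8, EF_User testing=8) = 8; EF_Supplier sourcing = 8+9 = 17
ES_Pilot run = max(EF_User testing=8, EF_Tooling=16) = 16; EF_Pilot run = 16+8 = 24
ES_QA = max(EF_Prototype build=8, EF_Pilot run=24) = 24; EF_QA = 24+3 = 27
ES_Packaging design = max(EF_User testing=8, EF_Supplier sourcing=17, EF_QA=27) = 27; EF_Packaging design = 27+2 = 29
Expected project duration μ = 29 days. Critical path: Tooling → Pilot run → QA → Packaging design.

Variance along critical path = 5.444 + 5.444 + 1.778 + 0.111 = 12.778
σ = √12.778 = 3.575 days

3.57 days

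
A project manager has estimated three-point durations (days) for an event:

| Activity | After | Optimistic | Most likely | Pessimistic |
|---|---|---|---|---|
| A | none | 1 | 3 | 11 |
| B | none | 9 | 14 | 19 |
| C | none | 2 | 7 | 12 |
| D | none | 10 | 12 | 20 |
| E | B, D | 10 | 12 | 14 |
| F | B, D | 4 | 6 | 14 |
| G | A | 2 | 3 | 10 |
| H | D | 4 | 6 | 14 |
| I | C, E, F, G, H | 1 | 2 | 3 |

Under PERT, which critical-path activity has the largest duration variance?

B

te_A = (1 + 4·3 + 11)/6 = 24/6 = 4; σ²_A = ((11−1)/6)² = 2.778
te_B = (9 + 4·14 + 19)/6 = 84/6 = 14; σ²_B = ((19−9)/6)² = 2.778
te_C = (2 + 4·7 + 12)/6 = 42/6 = 7; σ²_C = ((12−2)/6)² = 2.778
te_D = (10 + 4·12 + 20)/6 = 78/6 = 13; σ²_D = ((20−10)/6)² = 2.778
te_E = (10 + 4·12 + 14)/6 = 72/6 = 12; σ²_E = ((14−10)/6)² = 0.444
te_F = (4 + 4·6 + 14)/6 = 42/6 = 7; σ²_F = ((14−4)/6)² = 2.778
te_G = (2 + 4·3 + 10)/6 = 24/6 = 4; σ²_G = ((10−2)/6)² = 1.778
te_H = (4 + 4·6 + 14)/6 = 42/6 = 7; σ²_H = ((14−4)/6)² = 2.778
te_I = (1 + 4·2 + 3)/6 = 12/6 = 2; σ²_I = ((3−1)/6)² = 0.111

Forward pass:
ES_A = 0; EF_A = 4
ES_B = 0; EF_B = 14
ES_C = 0; EF_C = 7
ES_D = 0; EF_D = 13
ES_E = max(EF_B=14, EF_D=13) = 14; EF_E = 14+12 = 26
ES_F = max(EF_B=14, EF_D=13) = 14; EF_F = 14+7 = 21
ES_G = 4; EF_G = 4+4 = 8
ES_H = 13; EF_H = 13+7 = 20
ES_I = max(EF_C=7, EF_E=26, EF_F=21, EF_G=8, EF_H=20) = 26; EF_I = 26+2 = 28
Expected project duration μ = 28 days. Critical path: B → E → I.

Variances on critical path: σ²_B=2.778, σ²_E=0.444, σ²_I=0.111.
Largest is σ²_B = 2.778.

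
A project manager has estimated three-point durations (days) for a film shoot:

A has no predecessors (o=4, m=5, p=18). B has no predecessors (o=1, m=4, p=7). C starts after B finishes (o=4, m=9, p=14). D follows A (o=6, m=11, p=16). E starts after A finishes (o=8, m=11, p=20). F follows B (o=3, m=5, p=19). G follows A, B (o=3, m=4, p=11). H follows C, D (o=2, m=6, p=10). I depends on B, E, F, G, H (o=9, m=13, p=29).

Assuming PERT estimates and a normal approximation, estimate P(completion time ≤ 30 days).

0.025

te_A = (4 + 4·5 + 18)/6 = 42/6 = 7; σ²_A = ((18−4)/6)² = 5.444
te_B = (1 + 4·4 + 7)/6 = 24/6 = 4; σ²_B = ((7−1)/6)² = 1.000
te_C = (4 + 4·9 + 14)/6 = 54/6 = 9; σ²_C = ((14−4)/6)² = 2.778
te_D = (6 + 4·11 + 16)/6 = 66/6 = 11; σ²_D = ((16−6)/6)² = 2.778
te_E = (8 + 4·11 + 20)/6 = 72/6 = 12; σ²_E = ((20−8)/6)² = 4.000
te_F = (3 + 4·5 + 19)/6 = 42/6 = 7; σ²_F = ((19−3)/6)² = 7.111
te_G = (3 + 4·4 + 11)/6 = 30/6 = 5; σ²_G = ((11−3)/6)² = 1.778
te_H = (2 + 4·6 + 10)/6 = 36/6 = 6; σ²_H = ((10−2)/6)² = 1.778
te_I = (9 + 4·13 + 29)/6 = 90/6 = 15; σ²_I = ((29−9)/6)² = 11.111

Forward pass:
ES_A = 0; EF_A = 7
ES_B = 0; EF_B = 4
ES_C = 4; EF_C = 4+9 = 13
ES_D = 7; EF_D = 7+11 = 18
ES_E = 7; EF_E = 7+12 = 19
ES_F = 4; EF_F = 4+7 = 11
ES_G = max(EF_A=7, EF_B=4) = 7; EF_G = 7+5 = 12
ES_H = max(EF_C=13, EF_D=18) = 18; EF_H = 18+6 = 24
ES_I = max(EF_B=4, EF_E=19, EF_F=11, EF_G=12, EF_H=24) = 24; EF_I = 24+15 = 39
Expected project duration μ = 39 days. Critical path: A → D → H → I.

Variance along critical path = 5.444 + 2.778 + 1.778 + 11.111 = 21.111; σ = √21.111 = 4.595 days.
Z = (30 − 39) / 4.595 = -1.959
P(T ≤ 30) = Φ(-1.959) ≈ 0.025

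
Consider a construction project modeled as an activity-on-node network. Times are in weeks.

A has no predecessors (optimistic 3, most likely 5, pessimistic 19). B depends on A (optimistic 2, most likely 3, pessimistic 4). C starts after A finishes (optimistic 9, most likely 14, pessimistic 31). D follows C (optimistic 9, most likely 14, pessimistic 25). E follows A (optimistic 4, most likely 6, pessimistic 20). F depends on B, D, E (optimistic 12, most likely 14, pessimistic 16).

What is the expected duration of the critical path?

te_A = (3 + 4·5 + 19)/6 = 42/6 = 7
te_B = (2 + 4·3 + 4)/6 = 18/6 = 3
te_C = (9 + 4·14 + 31)/6 = 96/6 = 16
te_D = (9 + 4·14 + 25)/6 = 90/6 = 15
te_E = (4 + 4·6 + 20)/6 = 48/6 = 8
te_F = (12 + 4·14 + 16)/6 = 84/6 = 14

Forward pass:
ES_A = 0; EF_A = 7
ES_B = 7; EF_B = 7+3 = 10
ES_C = 7; EF_C = 7+16 = 23
ES_D = 23; EF_D = 23+15 = 38
ES_E = 7; EF_E = 7+8 = 15
ES_F = max(EF_B=10, EF_D=38, EF_E=15) = 38; EF_F = 38+14 = 52
Expected project duration μ = 52 weeks. Critical path: A → C → D → F.

52 weeks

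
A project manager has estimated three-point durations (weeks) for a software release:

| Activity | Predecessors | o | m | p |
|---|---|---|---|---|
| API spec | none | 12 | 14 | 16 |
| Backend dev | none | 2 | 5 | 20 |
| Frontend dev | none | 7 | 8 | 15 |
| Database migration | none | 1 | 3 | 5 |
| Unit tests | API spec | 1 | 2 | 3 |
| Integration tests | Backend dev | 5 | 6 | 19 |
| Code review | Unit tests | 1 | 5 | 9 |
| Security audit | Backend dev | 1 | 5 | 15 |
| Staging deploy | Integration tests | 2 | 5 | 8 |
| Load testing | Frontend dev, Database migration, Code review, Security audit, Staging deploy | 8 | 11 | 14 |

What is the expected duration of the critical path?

32 weeks

te_API spec = (12 + 4·14 + 16)/6 = 84/6 = 14
te_Backend dev = (2 + 4·5 + 20)/6 = 42/6 = 7
te_Frontend dev = (7 + 4·8 + 15)/6 = 54/6 = 9
te_Database migration = (1 + 4·3 + 5)/6 = 18/6 = 3
te_Unit tests = (1 + 4·2 + 3)/6 = 12/6 = 2
te_Integration tests = (5 + 4·6 + 19)/6 = 48/6 = 8
te_Code review = (1 + 4·5 + 9)/6 = 30/6 = 5
te_Security audit = (1 + 4·5 + 15)/6 = 36/6 = 6
te_Staging deploy = (2 + 4·5 + 8)/6 = 30/6 = 5
te_Load testing = (8 + 4·11 + 14)/6 = 66/6 = 11

Forward pass:
ES_API spec = 0; EF_API spec = 14
ES_Backend dev = 0; EF_Backend dev = 7
ES_Frontend dev = 0; EF_Frontend dev = 9
ES_Database migration = 0; EF_Database migration = 3
ES_Unit tests = 14; EF_Unit tests = 14+2 = 16
ES_Integration tests = 7; EF_Integration tests = 7+8 = 15
ES_Code review = 16; EF_Code review = 16+5 = 21
ES_Security audit = 7; EF_Security audit = 7+6 = 13
ES_Staging deploy = 15; EF_Staging deploy = 15+5 = 20
ES_Load testing = max(EF_Frontend dev=9, EF_Database migration=3, EF_Code review=21, EF_Security audit=13, EF_Staging deploy=20) = 21; EF_Load testing = 21+11 = 32
Expected project duration μ = 32 weeks. Critical path: API spec → Unit tests → Code review → Load testing.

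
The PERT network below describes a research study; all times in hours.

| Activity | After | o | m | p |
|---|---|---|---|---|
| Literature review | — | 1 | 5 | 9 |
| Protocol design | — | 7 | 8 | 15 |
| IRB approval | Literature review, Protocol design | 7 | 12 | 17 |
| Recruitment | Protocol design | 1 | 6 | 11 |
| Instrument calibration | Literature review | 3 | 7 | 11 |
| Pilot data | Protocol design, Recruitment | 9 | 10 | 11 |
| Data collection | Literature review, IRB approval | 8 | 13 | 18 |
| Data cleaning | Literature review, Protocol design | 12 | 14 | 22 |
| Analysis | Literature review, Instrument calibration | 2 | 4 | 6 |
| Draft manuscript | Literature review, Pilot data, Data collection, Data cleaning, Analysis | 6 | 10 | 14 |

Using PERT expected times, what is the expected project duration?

44 hours

te_Literature review = (1 + 4·5 + 9)/6 = 30/6 = 5
te_Protocol design = (7 + 4·8 + 15)/6 = 54/6 = 9
te_IRB approval = (7 + 4·12 + 17)/6 = 72/6 = 12
te_Recruitment = (1 + 4·6 + 11)/6 = 36/6 = 6
te_Instrument calibration = (3 + 4·7 + 11)/6 = 42/6 = 7
te_Pilot data = (9 + 4·10 + 11)/6 = 60/6 = 10
te_Data collection = (8 + 4·13 + 18)/6 = 78/6 = 13
te_Data cleaning = (12 + 4·14 + 22)/6 = 90/6 = 15
te_Analysis = (2 + 4·4 + 6)/6 = 24/6 = 4
te_Draft manuscript = (6 + 4·10 + 14)/6 = 60/6 = 10

Forward pass:
ES_Literature review = 0; EF_Literature review = 5
ES_Protocol design = 0; EF_Protocol design = 9
ES_IRB approval = max(EF_Literature review=5, EF_Protocol design=9) = 9; EF_IRB approval = 9+12 = 21
ES_Recruitment = 9; EF_Recruitment = 9+6 = 15
ES_Instrument calibration = 5; EF_Instrument calibration = 5+7 = 12
ES_Pilot data = max(EF_Protocol design=9, EF_Recruitment=15) = 15; EF_Pilot data = 15+10 = 25
ES_Data collection = max(EF_Literature review=5, EF_IRB approval=21) = 21; EF_Data collection = 21+13 = 34
ES_Data cleaning = max(EF_Literature review=5, EF_Protocol design=9) = 9; EF_Data cleaning = 9+15 = 24
ES_Analysis = max(EF_Literature review=5, EF_Instrument calibration=12) = 12; EF_Analysis = 12+4 = 16
ES_Draft manuscript = max(EF_Literature review=5, EF_Pilot data=25, EF_Data collection=34, EF_Data cleaning=24, EF_Analysis=16) = 34; EF_Draft manuscript = 34+10 = 44
Expected project duration μ = 44 hours. Critical path: Protocol design → IRB approval → Data collection → Draft manuscript.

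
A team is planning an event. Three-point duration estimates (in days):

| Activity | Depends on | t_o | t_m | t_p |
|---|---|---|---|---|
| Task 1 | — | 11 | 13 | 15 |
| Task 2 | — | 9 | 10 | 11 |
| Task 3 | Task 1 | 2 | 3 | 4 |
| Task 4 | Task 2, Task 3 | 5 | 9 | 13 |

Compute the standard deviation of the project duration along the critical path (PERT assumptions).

1.53 days

te_Task 1 = (11 + 4·13 + 15)/6 = 78/6 = 13; σ²_Task 1 = ((15−11)/6)² = 0.444
te_Task 2 = (9 + 4·10 + 11)/6 = 60/6 = 10; σ²_Task 2 = ((11−9)/6)² = 0.111
te_Task 3 = (2 + 4·3 + 4)/6 = 18/6 = 3; σ²_Task 3 = ((4−2)/6)² = 0.111
te_Task 4 = (5 + 4·9 + 13)/6 = 54/6 = 9; σ²_Task 4 = ((13−5)/6)² = 1.778

Forward pass:
ES_Task 1 = 0; EF_Task 1 = 13
ES_Task 2 = 0; EF_Task 2 = 10
ES_Task 3 = 13; EF_Task 3 = 13+3 = 16
ES_Task 4 = max(EF_Task 2=10, EF_Task 3=16) = 16; EF_Task 4 = 16+9 = 25
Expected project duration μ = 25 days. Critical path: Task 1 → Task 3 → Task 4.

Variance along critical path = 0.444 + 0.111 + 1.778 = 2.333
σ = √2.333 = 1.528 days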